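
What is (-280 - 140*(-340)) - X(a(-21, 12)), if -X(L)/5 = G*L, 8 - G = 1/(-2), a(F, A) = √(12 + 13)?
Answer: 95065/2 ≈ 47533.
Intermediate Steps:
a(F, A) = 5 (a(F, A) = √25 = 5)
G = 17/2 (G = 8 - 1/(-2) = 8 - 1*(-½) = 8 + ½ = 17/2 ≈ 8.5000)
X(L) = -85*L/2
(-280 - 140*(-340)) - X(a(-21, 12)) = (-280 - 140*(-340)) - (-85)*5/2 = (-280 + 47600) - 1*(-425/2) = 47320 + 425/2 = 95065/2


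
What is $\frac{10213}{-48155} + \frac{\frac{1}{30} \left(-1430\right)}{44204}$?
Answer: $- \frac{1361252521}{6385930860} \approx -0.21316$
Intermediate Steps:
$\frac{10213}{-48155} + \frac{\frac{1}{30} \left(-1430\right)}{44204} = 10213 \left(- \frac{1}{48155}\right) + \frac{1}{30} \left(-1430\right) \frac{1}{44204} = - \frac{10213}{48155} - \frac{143}{132612} = - \frac{1361252521}{6385930860}$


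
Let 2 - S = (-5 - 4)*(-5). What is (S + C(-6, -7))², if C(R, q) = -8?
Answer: 2601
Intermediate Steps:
S = -43 (S = 2 - (-5 - 4)*(-5) = 2 - (-9)*(-5) = 2 - 1*45 = 2 - 45 = -43)
(S + C(-6, -7))² = (-43 - 8)² = (-51)² = 2601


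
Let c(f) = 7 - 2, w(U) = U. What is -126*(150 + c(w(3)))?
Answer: -19530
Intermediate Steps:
c(f) = 5
-126*(150 + c(w(3))) = -126*(150 + 5) = -126*155 = -19530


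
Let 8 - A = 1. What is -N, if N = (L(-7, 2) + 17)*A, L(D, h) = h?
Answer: -133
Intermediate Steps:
A = 7 (A = 8 - 1*1 = 8 - 1 = 7)
N = 133 (N = (2 + 17)*7 = 19*7 = 133)
-N = -1*133 = -133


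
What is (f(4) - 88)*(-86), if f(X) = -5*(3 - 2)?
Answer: 7998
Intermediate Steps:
f(X) = -5 (f(X) = -5*1 = -5)
(f(4) - 88)*(-86) = (-5 - 88)*(-86) = -93*(-86) = 7998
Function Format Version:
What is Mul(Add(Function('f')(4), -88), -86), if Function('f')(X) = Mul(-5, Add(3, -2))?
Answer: 7998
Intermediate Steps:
Function('f')(X) = -5 (Function('f')(X) = Mul(-5, 1) = -5)
Mul(Add(Function('f')(4), -88), -86) = Mul(Add(-5, -88), -86) = Mul(-93, -86) = 7998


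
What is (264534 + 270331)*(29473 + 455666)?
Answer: 259483871235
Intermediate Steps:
(264534 + 270331)*(29473 + 455666) = 534865*485139 = 259483871235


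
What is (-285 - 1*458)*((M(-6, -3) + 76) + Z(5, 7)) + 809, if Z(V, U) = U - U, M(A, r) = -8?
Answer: -49715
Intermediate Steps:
Z(V, U) = 0
(-285 - 1*458)*((M(-6, -3) + 76) + Z(5, 7)) + 809 = (-285 - 1*458)*((-8 + 76) + 0) + 809 = (-285 - 458)*(68 + 0) + 809 = -743*68 + 809 = -50524 + 809 = -49715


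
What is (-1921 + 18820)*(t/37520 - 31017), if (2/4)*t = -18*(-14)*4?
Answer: -175592050623/335 ≈ -5.2416e+8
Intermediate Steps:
t = 2016 (t = 2*(-18*(-14)*4) = 2*(252*4) = 2*1008 = 2016)
(-1921 + 18820)*(t/37520 - 31017) = (-1921 + 18820)*(2016/37520 - 31017) = 16899*(2016*(1/37520) - 31017) = 16899*(18/335 - 31017) = 16899*(-10390677/335) = -175592050623/335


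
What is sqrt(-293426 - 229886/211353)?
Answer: 4*I*sqrt(819213412133262)/211353 ≈ 541.69*I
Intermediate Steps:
sqrt(-293426 - 229886/211353) = sqrt(-62016695264/211353) = 4*I*sqrt(819213412133262)/211353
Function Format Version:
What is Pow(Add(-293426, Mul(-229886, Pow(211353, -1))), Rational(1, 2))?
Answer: Mul(Rational(4, 211353), I, Pow(819213412133262, Rational(1, 2))) ≈ Mul(541.69, I)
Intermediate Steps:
Pow(Add(-293426, Mul(-229886, Pow(211353, -1))), Rational(1, 2)) = Pow(Add(-293426, Mul(-229886, Rational(1, 211353))), Rational(1, 2)) = Pow(Add(-293426, Rational(-229886, 211353)), Rational(1, 2)) = Pow(Rational(-62016695264, 211353), Rational(1, 2)) = Mul(Rational(4, 211353), I, Pow(819213412133262, Rational(1, 2)))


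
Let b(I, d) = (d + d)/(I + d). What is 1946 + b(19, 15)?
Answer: 33097/17 ≈ 1946.9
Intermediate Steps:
b(I, d) = 2*d/(I + d) (b(I, d) = (2*d)/(I + d) = 2*d/(I + d))
1946 + b(19, 15) = 1946 + 2*15/(19 + 15) = 1946 + 2*15/34 = 1946 + 2*15*(1/34) = 1946 + 15/17 = 33097/17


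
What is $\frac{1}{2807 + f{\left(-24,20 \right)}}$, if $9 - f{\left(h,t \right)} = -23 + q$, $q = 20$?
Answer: $\frac{1}{2819} \approx 0.00035474$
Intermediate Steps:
$f{\left(h,t \right)} = 12$ ($f{\left(h,t \right)} = 9 - \left(-23 + 20\right) = 9 - -3 = 9 + 3 = 12$)
$\frac{1}{2807 + f{\left(-24,20 \right)}} = \frac{1}{2807 + 12} = \frac{1}{2819}$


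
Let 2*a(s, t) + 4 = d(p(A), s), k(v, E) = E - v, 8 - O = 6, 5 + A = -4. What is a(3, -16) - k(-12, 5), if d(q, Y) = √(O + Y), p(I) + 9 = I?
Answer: -19 + √5/2 ≈ -17.882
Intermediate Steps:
A = -9 (A = -5 - 4 = -9)
p(I) = -9 + I
O = 2 (O = 8 - 1*6 = 8 - 6 = 2)
d(q, Y) = √(2 + Y)
a(s, t) = -2 + √(2 + s)/2
a(3, -16) - k(-12, 5) = (-2 + √(2 + 3)/2) - (5 - 1*(-12)) = (-2 + √5/2) - (5 + 12) = (-2 + √5/2) - 1*17 = (-2 + √5/2) - 17 = -19 + √5/2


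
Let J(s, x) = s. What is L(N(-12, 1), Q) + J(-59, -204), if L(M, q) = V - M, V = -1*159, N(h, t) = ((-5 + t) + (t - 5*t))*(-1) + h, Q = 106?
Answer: -214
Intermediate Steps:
N(h, t) = 5 + h + 3*t (N(h, t) = ((-5 + t) - 4*t)*(-1) + h = (-5 - 3*t)*(-1) + h = (5 + 3*t) + h = 5 + h + 3*t)
V = -159
L(M, q) = -159 - M
L(N(-12, 1), Q) + J(-59, -204) = (-159 - (5 - 12 + 3*1)) - 59 = (-159 - (5 - 12 + 3)) - 59 = (-159 - 1*(-4)) - 59 = (-159 + 4) - 59 = -155 - 59 = -214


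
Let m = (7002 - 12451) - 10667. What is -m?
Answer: 16116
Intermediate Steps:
m = -16116 (m = -5449 - 10667 = -16116)
-m = -1*(-16116) = 16116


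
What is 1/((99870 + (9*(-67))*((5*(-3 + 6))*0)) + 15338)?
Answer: 1/115208 ≈ 8.6800e-6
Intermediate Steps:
1/((99870 + (9*(-67))*((5*(-3 + 6))*0)) + 15338) = 1/((99870 - 603*5*3*0) + 15338) = 1/((99870 - 9045*0) + 15338) = 1/((99870 - 603*0) + 15338) = 1/((99870 + 0) + 15338) = 1/(99870 + 15338) = 1/115208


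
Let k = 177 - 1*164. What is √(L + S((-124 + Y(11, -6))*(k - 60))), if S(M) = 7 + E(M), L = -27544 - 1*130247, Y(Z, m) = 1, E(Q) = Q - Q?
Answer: 22*I*√326 ≈ 397.22*I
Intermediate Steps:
E(Q) = 0
k = 13 (k = 177 - 164 = 13)
L = -157791 (L = -27544 - 130247 = -157791)
S(M) = 7 (S(M) = 7 + 0 = 7)
√(L + S((-124 + Y(11, -6))*(k - 60))) = √(-157791 + 7) = √(-157784) = 22*I*√326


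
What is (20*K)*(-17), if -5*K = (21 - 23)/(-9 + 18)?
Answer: -136/9 ≈ -15.111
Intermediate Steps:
K = 2/45 (K = -(21 - 23)/(5*(-9 + 18)) = -(-2)/(5*9) = -1/5*(-2/9) = 2/45 ≈ 0.044444)
(20*K)*(-17) = (20*(2/45))*(-17) = (8/9)*(-17) = -136/9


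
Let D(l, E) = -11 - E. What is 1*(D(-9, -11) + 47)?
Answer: 47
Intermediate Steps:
1*(D(-9, -11) + 47) = 1*((-11 - 1*(-11)) + 47) = 1*((-11 + 11) + 47) = 1*(0 + 47) = 1*47 = 47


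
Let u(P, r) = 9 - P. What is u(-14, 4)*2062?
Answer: 47426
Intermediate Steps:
u(-14, 4)*2062 = (9 - 1*(-14))*2062 = (9 + 14)*2062 = 23*2062 = 47426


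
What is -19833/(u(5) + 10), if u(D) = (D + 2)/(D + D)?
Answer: -198330/107 ≈ -1853.6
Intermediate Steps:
u(D) = (2 + D)/(2*D) (u(D) = (2 + D)/((2*D)) = (2 + D)*(1/(2*D)) = (2 + D)/(2*D))
-19833/(u(5) + 10) = -19833/((½)*(2 + 5)/5 + 10) = -19833/((½)*(⅕)*7 + 10) = -19833/(7/10 + 10) = -19833/(107/10) = (10/107)*(-19833) = -198330/107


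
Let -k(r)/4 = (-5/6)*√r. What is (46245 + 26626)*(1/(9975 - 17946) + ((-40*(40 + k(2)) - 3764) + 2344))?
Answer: -1754181390691/7971 - 29148400*√2/3 ≈ -2.3381e+8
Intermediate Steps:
k(r) = 10*√r/3 (k(r) = -4*(-5/6)*√r = -4*(-5*⅙)*√r = -(-10)*√r/3 = 10*√r/3)
(46245 + 26626)*(1/(9975 - 17946) + ((-40*(40 + k(2)) - 3764) + 2344)) = (46245 + 26626)*(1/(9975 - 17946) + ((-40*(40 + 10*√2/3) - 3764) + 2344)) = 72871*(1/(-7971) + (((-1600 - 400*√2/3) - 3764) + 2344)) = 72871*(-1/7971 + ((-5364 - 400*√2/3) + 2344)) = 72871*(-1/7971 + (-3020 - 400*√2/3)) = 72871*(-24072421/7971 - 400*√2/3) = -1754181390691/7971 - 29148400*√2/3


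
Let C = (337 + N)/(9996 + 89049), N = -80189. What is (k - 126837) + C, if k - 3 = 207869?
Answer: 8026031723/99045 ≈ 81034.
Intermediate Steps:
k = 207872 (k = 3 + 207869 = 207872)
C = -79852/99045 (C = (337 - 80189)/(9996 + 89049) = -79852/99045 ≈ -0.80622)
(k - 126837) + C = (207872 - 126837) - 79852/99045 = 81035 - 79852/99045 = 8026031723/99045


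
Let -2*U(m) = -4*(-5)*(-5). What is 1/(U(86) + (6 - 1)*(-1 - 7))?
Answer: ⅒ ≈ 0.10000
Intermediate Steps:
U(m) = 50 (U(m) = -(-4*(-5))*(-5)/2 = -10*(-5) = -½*(-100) = 50)
1/(U(86) + (6 - 1)*(-1 - 7)) = 1/(50 + (6 - 1)*(-1 - 7)) = 1/(50 + 5*(-8)) = 1/(50 - 40) = 1/10 = ⅒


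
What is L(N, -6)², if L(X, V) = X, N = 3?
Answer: 9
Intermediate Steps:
L(N, -6)² = 3² = 9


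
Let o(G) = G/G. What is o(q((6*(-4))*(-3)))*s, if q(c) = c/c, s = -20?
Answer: -20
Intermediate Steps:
q(c) = 1
o(G) = 1
o(q((6*(-4))*(-3)))*s = 1*(-20) = -20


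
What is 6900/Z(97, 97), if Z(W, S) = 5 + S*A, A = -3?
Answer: -3450/143 ≈ -24.126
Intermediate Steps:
Z(W, S) = 5 - 3*S (Z(W, S) = 5 + S*(-3) = 5 - 3*S)
6900/Z(97, 97) = 6900/(5 - 3*97) = 6900/(5 - 291) = 6900/(-286) = 6900*(-1/286) = -3450/143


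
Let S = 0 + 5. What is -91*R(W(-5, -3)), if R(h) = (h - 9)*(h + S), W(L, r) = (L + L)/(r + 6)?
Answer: 16835/9 ≈ 1870.6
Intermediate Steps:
W(L, r) = 2*L/(6 + r) (W(L, r) = (2*L)/(6 + r) = 2*L/(6 + r))
S = 5
R(h) = (-9 + h)*(5 + h) (R(h) = (h - 9)*(h + 5) = (-9 + h)*(5 + h))
-91*R(W(-5, -3)) = -91*(-45 + (2*(-5)/(6 - 3))² - 8*(-5)/(6 - 3)) = -91*(-45 + (2*(-5)/3)² - 8*(-5)/3) = -91*(-45 + (2*(-5)*(⅓))² - 8*(-5)/3) = -91*(-45 + (-10/3)² - 4*(-10/3)) = -91*(-45 + 100/9 + 40/3) = -91*(-185/9) = 16835/9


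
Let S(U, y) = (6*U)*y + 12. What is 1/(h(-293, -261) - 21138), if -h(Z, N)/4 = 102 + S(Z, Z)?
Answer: -1/2081970 ≈ -4.8031e-7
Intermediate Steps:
S(U, y) = 12 + 6*U*y (S(U, y) = 6*U*y + 12 = 12 + 6*U*y)
h(Z, N) = -456 - 24*Z**2 (h(Z, N) = -4*(102 + (12 + 6*Z*Z)) = -4*(102 + (12 + 6*Z**2)) = -4*(114 + 6*Z**2) = -456 - 24*Z**2)
1/(h(-293, -261) - 21138) = 1/((-456 - 24*(-293)**2) - 21138) = 1/((-456 - 24*85849) - 21138) = 1/((-456 - 2060376) - 21138) = 1/(-2060832 - 21138) = 1/(-2081970) = -1/2081970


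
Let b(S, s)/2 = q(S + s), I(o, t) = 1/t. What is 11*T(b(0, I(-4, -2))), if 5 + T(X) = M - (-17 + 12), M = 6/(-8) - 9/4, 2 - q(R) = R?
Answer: -33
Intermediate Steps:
q(R) = 2 - R
b(S, s) = 4 - 2*S - 2*s (b(S, s) = 2*(2 - (S + s)) = 2*(2 + (-S - s)) = 2*(2 - S - s) = 4 - 2*S - 2*s)
M = -3 (M = 6*(-⅛) - 9*¼ = -¾ - 9/4 = -3)
T(X) = -3 (T(X) = -5 + (-3 - (-17 + 12)) = -5 + (-3 - 1*(-5)) = -5 + (-3 + 5) = -5 + 2 = -3)
11*T(b(0, I(-4, -2))) = 11*(-3) = -33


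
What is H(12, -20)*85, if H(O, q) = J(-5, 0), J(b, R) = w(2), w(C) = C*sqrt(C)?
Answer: 170*sqrt(2) ≈ 240.42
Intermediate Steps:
w(C) = C**(3/2)
J(b, R) = 2*sqrt(2) (J(b, R) = 2**(3/2) = 2*sqrt(2))
H(O, q) = 2*sqrt(2)
H(12, -20)*85 = (2*sqrt(2))*85 = 170*sqrt(2)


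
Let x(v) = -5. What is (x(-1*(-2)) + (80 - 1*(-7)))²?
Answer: 6724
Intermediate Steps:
(x(-1*(-2)) + (80 - 1*(-7)))² = (-5 + (80 - 1*(-7)))² = (-5 + (80 + 7))² = (-5 + 87)² = 82² = 6724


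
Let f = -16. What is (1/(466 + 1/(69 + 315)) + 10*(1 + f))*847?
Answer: -22734637002/178945 ≈ -1.2705e+5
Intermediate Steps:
(1/(466 + 1/(69 + 315)) + 10*(1 + f))*847 = (1/(466 + 1/(69 + 315)) + 10*(1 - 16))*847 = (1/(466 + 1/384) + 10*(-15))*847 = (1/(466 + 1/384) - 150)*847 = (1/(178945/384) - 150)*847 = (384/178945 - 150)*847 = -26841366/178945*847 = -22734637002/178945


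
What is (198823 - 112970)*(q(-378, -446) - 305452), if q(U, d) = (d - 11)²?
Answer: -8293657359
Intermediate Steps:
q(U, d) = (-11 + d)²
(198823 - 112970)*(q(-378, -446) - 305452) = (198823 - 112970)*((-11 - 446)² - 305452) = 85853*((-457)² - 305452) = 85853*(208849 - 305452) = 85853*(-96603) = -8293657359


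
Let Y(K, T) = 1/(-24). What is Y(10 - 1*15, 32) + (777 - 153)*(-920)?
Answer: -13777921/24 ≈ -5.7408e+5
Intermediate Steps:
Y(K, T) = -1/24
Y(10 - 1*15, 32) + (777 - 153)*(-920) = -1/24 + (777 - 153)*(-920) = -1/24 + 624*(-920) = -1/24 - 574080 = -13777921/24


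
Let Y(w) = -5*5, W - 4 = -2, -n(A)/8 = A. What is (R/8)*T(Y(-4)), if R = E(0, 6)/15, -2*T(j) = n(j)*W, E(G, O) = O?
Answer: -10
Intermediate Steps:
n(A) = -8*A
W = 2 (W = 4 - 2 = 2)
Y(w) = -25
T(j) = 8*j (T(j) = -(-8*j)*2/2 = -(-8)*j = 8*j)
R = 2/5 (R = 6/15 = 6*(1/15) = 2/5 ≈ 0.40000)
(R/8)*T(Y(-4)) = ((2/5)/8)*(8*(-25)) = ((2/5)*(1/8))*(-200) = (1/20)*(-200) = -10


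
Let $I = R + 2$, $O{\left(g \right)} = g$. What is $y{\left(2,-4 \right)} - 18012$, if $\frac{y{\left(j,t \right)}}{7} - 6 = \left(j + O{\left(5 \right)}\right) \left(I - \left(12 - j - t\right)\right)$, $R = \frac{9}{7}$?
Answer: $-18495$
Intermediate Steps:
$R = \frac{9}{7}$ ($R = 9 \cdot \frac{1}{7} = \frac{9}{7} \approx 1.2857$)
$I = \frac{23}{7}$ ($I = \frac{9}{7} + 2 = \frac{23}{7} \approx 3.2857$)
$y{\left(j,t \right)} = 42 + 7 \left(5 + j\right) \left(- \frac{61}{7} + j + t\right)$ ($y{\left(j,t \right)} = 42 + 7 \left(j + 5\right) \left(\frac{23}{7} - \left(12 - j - t\right)\right) = 42 + 7 \left(5 + j\right) \left(\frac{23}{7} + \left(-12 + j + t\right)\right) = 42 + 7 \left(5 + j\right) \left(- \frac{61}{7} + j + t\right)$)
$y{\left(2,-4 \right)} - 18012 = \left(-263 - 52 + 7 \cdot 2^{2} + 35 \left(-4\right) + 7 \cdot 2 \left(-4\right)\right) - 18012 = \left(-263 - 52 + 7 \cdot 4 - 140 - 56\right) - 18012 = \left(-263 - 52 + 28 - 140 - 56\right) - 18012 = -483 - 18012 = -18495$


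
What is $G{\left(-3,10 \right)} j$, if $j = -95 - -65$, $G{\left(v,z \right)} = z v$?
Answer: $900$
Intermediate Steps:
$G{\left(v,z \right)} = v z$
$j = -30$ ($j = -95 + 65 = -30$)
$G{\left(-3,10 \right)} j = \left(-3\right) 10 \left(-30\right) = \left(-30\right) \left(-30\right) = 900$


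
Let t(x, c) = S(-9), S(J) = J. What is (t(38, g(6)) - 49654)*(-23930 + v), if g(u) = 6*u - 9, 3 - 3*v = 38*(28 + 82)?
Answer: 3772749121/3 ≈ 1.2576e+9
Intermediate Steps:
v = -4177/3 (v = 1 - 38*(28 + 82)/3 = 1 - 38*110/3 = 1 - ⅓*4180 = 1 - 4180/3 = -4177/3 ≈ -1392.3)
g(u) = -9 + 6*u
t(x, c) = -9
(t(38, g(6)) - 49654)*(-23930 + v) = (-9 - 49654)*(-23930 - 4177/3) = -49663*(-75967/3) = 3772749121/3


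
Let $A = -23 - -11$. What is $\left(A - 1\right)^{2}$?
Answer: $169$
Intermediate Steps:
$A = -12$ ($A = -23 + 11 = -12$)
$\left(A - 1\right)^{2} = \left(-12 - 1\right)^{2} = \left(-13\right)^{2} = 169$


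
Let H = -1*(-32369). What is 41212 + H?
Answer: 73581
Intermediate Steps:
H = 32369
41212 + H = 41212 + 32369 = 73581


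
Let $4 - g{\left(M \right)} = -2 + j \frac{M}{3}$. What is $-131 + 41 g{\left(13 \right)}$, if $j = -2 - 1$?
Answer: $648$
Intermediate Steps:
$j = -3$ ($j = -2 - 1 = -3$)
$g{\left(M \right)} = 6 + M$ ($g{\left(M \right)} = 4 - \left(-2 - 3 \frac{M}{3}\right) = 4 - \left(-2 - M\right) = 4 + \left(2 + M\right) = 6 + M$)
$-131 + 41 g{\left(13 \right)} = -131 + 41 \left(6 + 13\right) = -131 + 41 \cdot 19 = -131 + 779 = 648$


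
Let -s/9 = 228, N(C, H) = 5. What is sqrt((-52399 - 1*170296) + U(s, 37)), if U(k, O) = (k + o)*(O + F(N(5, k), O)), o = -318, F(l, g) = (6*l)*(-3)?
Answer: I*sqrt(97085) ≈ 311.58*I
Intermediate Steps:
s = -2052 (s = -9*228 = -2052)
F(l, g) = -18*l
U(k, O) = (-318 + k)*(-90 + O) (U(k, O) = (k - 318)*(O - 18*5) = (-318 + k)*(O - 90) = (-318 + k)*(-90 + O))
sqrt((-52399 - 1*170296) + U(s, 37)) = sqrt((-52399 - 1*170296) + (28620 - 318*37 - 90*(-2052) + 37*(-2052))) = sqrt((-52399 - 170296) + (28620 - 11766 + 184680 - 75924)) = sqrt(-222695 + 125610) = sqrt(-97085) = I*sqrt(97085)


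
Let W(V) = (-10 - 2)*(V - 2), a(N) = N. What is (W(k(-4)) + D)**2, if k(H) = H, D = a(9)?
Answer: 6561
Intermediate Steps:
D = 9
W(V) = 24 - 12*V (W(V) = -12*(-2 + V) = 24 - 12*V)
(W(k(-4)) + D)**2 = ((24 - 12*(-4)) + 9)**2 = ((24 + 48) + 9)**2 = (72 + 9)**2 = 81**2 = 6561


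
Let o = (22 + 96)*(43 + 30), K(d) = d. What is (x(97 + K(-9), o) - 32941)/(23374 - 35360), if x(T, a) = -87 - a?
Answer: 20821/5993 ≈ 3.4742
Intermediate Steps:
o = 8614 (o = 118*73 = 8614)
(x(97 + K(-9), o) - 32941)/(23374 - 35360) = ((-87 - 1*8614) - 32941)/(23374 - 35360) = ((-87 - 8614) - 32941)/(-11986) = (-8701 - 32941)*(-1/11986) = -41642*(-1/11986) = 20821/5993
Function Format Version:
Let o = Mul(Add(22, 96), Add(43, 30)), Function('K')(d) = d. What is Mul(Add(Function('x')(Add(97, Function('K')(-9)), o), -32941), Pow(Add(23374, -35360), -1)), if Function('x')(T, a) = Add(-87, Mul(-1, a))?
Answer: Rational(20821, 5993) ≈ 3.4742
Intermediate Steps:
o = 8614 (o = Mul(118, 73) = 8614)
Mul(Add(Function('x')(Add(97, Function('K')(-9)), o), -32941), Pow(Add(23374, -35360), -1)) = Mul(Add(Add(-87, Mul(-1, 8614)), -32941), Pow(Add(23374, -35360), -1)) = Mul(Add(Add(-87, -8614), -32941), Pow(-11986, -1)) = Mul(Add(-8701, -32941), Rational(-1, 11986)) = Mul(-41642, Rational(-1, 11986)) = Rational(20821, 5993)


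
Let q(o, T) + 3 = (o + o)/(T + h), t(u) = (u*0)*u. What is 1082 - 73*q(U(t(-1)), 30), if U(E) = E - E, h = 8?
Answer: 1301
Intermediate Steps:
t(u) = 0 (t(u) = 0*u = 0)
U(E) = 0
q(o, T) = -3 + 2*o/(8 + T) (q(o, T) = -3 + (o + o)/(T + 8) = -3 + (2*o)/(8 + T) = -3 + 2*o/(8 + T))
1082 - 73*q(U(t(-1)), 30) = 1082 - 73*(-24 - 3*30 + 2*0)/(8 + 30) = 1082 - 73*(-24 - 90 + 0)/38 = 1082 - 73*(-114)/38 = 1082 - 73*(-3) = 1082 + 219 = 1301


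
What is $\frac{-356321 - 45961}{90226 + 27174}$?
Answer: $- \frac{201141}{58700} \approx -3.4266$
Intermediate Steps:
$\frac{-356321 - 45961}{90226 + 27174} = - \frac{402282}{117400} = \left(-402282\right) \frac{1}{117400} = - \frac{201141}{58700}$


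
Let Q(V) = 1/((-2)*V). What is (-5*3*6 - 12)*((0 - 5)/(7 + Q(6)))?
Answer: 6120/83 ≈ 73.735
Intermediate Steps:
Q(V) = -1/(2*V)
(-5*3*6 - 12)*((0 - 5)/(7 + Q(6))) = (-5*3*6 - 12)*((0 - 5)/(7 - 1/2/6)) = (-15*6 - 12)*(-5/(7 - 1/2*1/6)) = (-90 - 12)*(-5/(7 - 1/12)) = -(-510)/83/12 = -(-510)*12/83 = -102*(-60/83) = 6120/83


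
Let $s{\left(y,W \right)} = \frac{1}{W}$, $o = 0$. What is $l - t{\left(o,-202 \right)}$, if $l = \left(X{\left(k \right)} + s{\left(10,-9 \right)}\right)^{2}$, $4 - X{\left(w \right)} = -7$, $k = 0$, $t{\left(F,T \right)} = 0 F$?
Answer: $\frac{9604}{81} \approx 118.57$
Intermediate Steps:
$t{\left(F,T \right)} = 0$
$X{\left(w \right)} = 11$ ($X{\left(w \right)} = 4 - -7 = 4 + 7 = 11$)
$l = \frac{9604}{81}$ ($l = \left(11 + \frac{1}{-9}\right)^{2} = \left(11 - \frac{1}{9}\right)^{2} = \left(\frac{98}{9}\right)^{2} = \frac{9604}{81} \approx 118.57$)
$l - t{\left(o,-202 \right)} = \frac{9604}{81} - 0 = \frac{9604}{81} + 0 = \frac{9604}{81}$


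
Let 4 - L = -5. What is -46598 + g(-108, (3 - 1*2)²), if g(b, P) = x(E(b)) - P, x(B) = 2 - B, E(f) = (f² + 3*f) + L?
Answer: -57946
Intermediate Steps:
L = 9 (L = 4 - 1*(-5) = 4 + 5 = 9)
E(f) = 9 + f² + 3*f (E(f) = (f² + 3*f) + 9 = 9 + f² + 3*f)
g(b, P) = -7 - P - b² - 3*b (g(b, P) = (2 - (9 + b² + 3*b)) - P = (2 + (-9 - b² - 3*b)) - P = (-7 - b² - 3*b) - P = -7 - P - b² - 3*b)
-46598 + g(-108, (3 - 1*2)²) = -46598 + (-7 - (3 - 1*2)² - 1*(-108)² - 3*(-108)) = -46598 + (-7 - (3 - 2)² - 1*11664 + 324) = -46598 + (-7 - 1*1² - 11664 + 324) = -46598 + (-7 - 1*1 - 11664 + 324) = -46598 + (-7 - 1 - 11664 + 324) = -46598 - 11348 = -57946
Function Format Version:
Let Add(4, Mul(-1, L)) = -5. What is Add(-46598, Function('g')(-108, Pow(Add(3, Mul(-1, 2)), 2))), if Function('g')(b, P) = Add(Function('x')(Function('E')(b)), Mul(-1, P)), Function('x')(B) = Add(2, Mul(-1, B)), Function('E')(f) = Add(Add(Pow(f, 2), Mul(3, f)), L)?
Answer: -57946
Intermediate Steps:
L = 9 (L = Add(4, Mul(-1, -5)) = Add(4, 5) = 9)
Function('E')(f) = Add(9, Pow(f, 2), Mul(3, f)) (Function('E')(f) = Add(Add(Pow(f, 2), Mul(3, f)), 9) = Add(9, Pow(f, 2), Mul(3, f)))
Function('g')(b, P) = Add(-7, Mul(-1, P), Mul(-1, Pow(b, 2)), Mul(-3, b)) (Function('g')(b, P) = Add(Add(2, Mul(-1, Add(9, Pow(b, 2), Mul(3, b)))), Mul(-1, P)) = Add(Add(2, Add(-9, Mul(-1, Pow(b, 2)), Mul(-3, b))), Mul(-1, P)) = Add(Add(-7, Mul(-1, Pow(b, 2)), Mul(-3, b)), Mul(-1, P)) = Add(-7, Mul(-1, P), Mul(-1, Pow(b, 2)), Mul(-3, b)))
Add(-46598, Function('g')(-108, Pow(Add(3, Mul(-1, 2)), 2))) = Add(-46598, Add(-7, Mul(-1, Pow(Add(3, Mul(-1, 2)), 2)), Mul(-1, Pow(-108, 2)), Mul(-3, -108))) = Add(-46598, Add(-7, Mul(-1, Pow(Add(3, -2), 2)), Mul(-1, 11664), 324)) = Add(-46598, Add(-7, Mul(-1, Pow(1, 2)), -11664, 324)) = Add(-46598, Add(-7, Mul(-1, 1), -11664, 324)) = Add(-46598, Add(-7, -1, -11664, 324)) = Add(-46598, -11348) = -57946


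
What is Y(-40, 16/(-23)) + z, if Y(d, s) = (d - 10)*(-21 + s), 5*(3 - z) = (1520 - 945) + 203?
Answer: 107201/115 ≈ 932.18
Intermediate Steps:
z = -763/5 (z = 3 - ((1520 - 945) + 203)/5 = 3 - (575 + 203)/5 = 3 - 1/5*778 = 3 - 778/5 = -763/5 ≈ -152.60)
Y(d, s) = (-21 + s)*(-10 + d) (Y(d, s) = (-10 + d)*(-21 + s) = (-21 + s)*(-10 + d))
Y(-40, 16/(-23)) + z = (210 - 21*(-40) - 160/(-23) - 640/(-23)) - 763/5 = (210 + 840 - 160*(-1)/23 - 640*(-1)/23) - 763/5 = (210 + 840 - 10*(-16/23) - 40*(-16/23)) - 763/5 = (210 + 840 + 160/23 + 640/23) - 763/5 = 24950/23 - 763/5 = 107201/115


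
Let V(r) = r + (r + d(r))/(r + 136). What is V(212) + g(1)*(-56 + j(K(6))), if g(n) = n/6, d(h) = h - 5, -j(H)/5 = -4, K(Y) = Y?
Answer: 72107/348 ≈ 207.20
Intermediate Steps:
j(H) = 20 (j(H) = -5*(-4) = 20)
d(h) = -5 + h
g(n) = n/6 (g(n) = n*(⅙) = n/6)
V(r) = r + (-5 + 2*r)/(136 + r) (V(r) = r + (r + (-5 + r))/(r + 136) = r + (-5 + 2*r)/(136 + r))
V(212) + g(1)*(-56 + j(K(6))) = (-5 + 212² + 138*212)/(136 + 212) + ((⅙)*1)*(-56 + 20) = (-5 + 44944 + 29256)/348 + (⅙)*(-36) = (1/348)*74195 - 6 = 74195/348 - 6 = 72107/348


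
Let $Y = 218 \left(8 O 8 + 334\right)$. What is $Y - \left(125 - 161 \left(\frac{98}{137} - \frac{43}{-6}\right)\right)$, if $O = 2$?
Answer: $\frac{83728921}{822} \approx 1.0186 \cdot 10^{5}$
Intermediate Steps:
$Y = 100716$ ($Y = 218 \left(8 \cdot 2 \cdot 8 + 334\right) = 218 \left(16 \cdot 8 + 334\right) = 218 \left(128 + 334\right) = 218 \cdot 462 = 100716$)
$Y - \left(125 - 161 \left(\frac{98}{137} - \frac{43}{-6}\right)\right) = 100716 - \left(125 - 161 \left(\frac{98}{137} - \frac{43}{-6}\right)\right) = 100716 - \left(125 - 161 \left(98 \cdot \frac{1}{137} - - \frac{43}{6}\right)\right) = 100716 - \left(125 - 161 \left(\frac{98}{137} + \frac{43}{6}\right)\right) = 100716 + \left(161 \cdot \frac{6479}{822} - 125\right) = 100716 + \left(\frac{1043119}{822} - 125\right) = 100716 + \frac{940369}{822} = \frac{83728921}{822}$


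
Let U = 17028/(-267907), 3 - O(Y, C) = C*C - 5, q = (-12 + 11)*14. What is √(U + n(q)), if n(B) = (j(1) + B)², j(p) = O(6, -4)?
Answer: 2*√8683532958430/267907 ≈ 21.999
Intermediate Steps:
q = -14 (q = -1*14 = -14)
O(Y, C) = 8 - C² (O(Y, C) = 3 - (C*C - 5) = 3 - (C² - 5) = 3 - (-5 + C²) = 3 + (5 - C²) = 8 - C²)
j(p) = -8 (j(p) = 8 - 1*(-4)² = 8 - 1*16 = 8 - 16 = -8)
n(B) = (-8 + B)²
U = -17028/267907 (U = 17028*(-1/267907) = -17028/267907 ≈ -0.063559)
√(U + n(q)) = √(-17028/267907 + (-8 - 14)²) = √(-17028/267907 + (-22)²) = √(-17028/267907 + 484) = √(129649960/267907) = 2*√8683532958430/267907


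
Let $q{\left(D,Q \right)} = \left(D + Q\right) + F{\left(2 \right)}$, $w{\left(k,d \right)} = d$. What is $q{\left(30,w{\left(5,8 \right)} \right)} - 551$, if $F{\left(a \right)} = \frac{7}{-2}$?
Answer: $- \frac{1033}{2} \approx -516.5$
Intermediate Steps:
$F{\left(a \right)} = - \frac{7}{2}$ ($F{\left(a \right)} = 7 \left(- \frac{1}{2}\right) = - \frac{7}{2}$)
$q{\left(D,Q \right)} = - \frac{7}{2} + D + Q$ ($q{\left(D,Q \right)} = \left(D + Q\right) - \frac{7}{2} = - \frac{7}{2} + D + Q$)
$q{\left(30,w{\left(5,8 \right)} \right)} - 551 = \left(- \frac{7}{2} + 30 + 8\right) - 551 = \frac{69}{2} - 551 = - \frac{1033}{2}$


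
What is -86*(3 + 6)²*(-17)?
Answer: 118422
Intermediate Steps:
-86*(3 + 6)²*(-17) = -86*9²*(-17) = -86*81*(-17) = -6966*(-17) = 118422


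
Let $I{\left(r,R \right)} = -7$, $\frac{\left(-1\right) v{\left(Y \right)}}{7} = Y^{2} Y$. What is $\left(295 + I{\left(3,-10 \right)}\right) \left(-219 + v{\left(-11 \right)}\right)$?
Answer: $2620224$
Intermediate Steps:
$v{\left(Y \right)} = - 7 Y^{3}$ ($v{\left(Y \right)} = - 7 Y^{2} Y = - 7 Y^{3}$)
$\left(295 + I{\left(3,-10 \right)}\right) \left(-219 + v{\left(-11 \right)}\right) = \left(295 - 7\right) \left(-219 - 7 \left(-11\right)^{3}\right) = 288 \left(-219 - -9317\right) = 288 \left(-219 + 9317\right) = 288 \cdot 9098 = 2620224$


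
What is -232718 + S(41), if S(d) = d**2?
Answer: -231037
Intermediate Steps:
-232718 + S(41) = -232718 + 41**2 = -232718 + 1681 = -231037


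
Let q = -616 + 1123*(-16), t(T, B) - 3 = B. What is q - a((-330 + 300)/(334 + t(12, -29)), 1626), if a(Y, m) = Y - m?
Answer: -2611517/154 ≈ -16958.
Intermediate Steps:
t(T, B) = 3 + B
q = -18584 (q = -616 - 17968 = -18584)
q - a((-330 + 300)/(334 + t(12, -29)), 1626) = -18584 - ((-330 + 300)/(334 + (3 - 29)) - 1*1626) = -18584 - (-30/(334 - 26) - 1626) = -18584 - (-30/308 - 1626) = -18584 - (-30*1/308 - 1626) = -18584 - (-15/154 - 1626) = -18584 - 1*(-250419/154) = -18584 + 250419/154 = -2611517/154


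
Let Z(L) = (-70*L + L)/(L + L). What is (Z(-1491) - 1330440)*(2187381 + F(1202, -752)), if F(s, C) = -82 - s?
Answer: -5817092626053/2 ≈ -2.9085e+12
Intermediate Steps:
Z(L) = -69/2 (Z(L) = (-69*L)/((2*L)) = (-69*L)*(1/(2*L)) = -69/2)
(Z(-1491) - 1330440)*(2187381 + F(1202, -752)) = (-69/2 - 1330440)*(2187381 + (-82 - 1*1202)) = -2660949*(2187381 + (-82 - 1202))/2 = -2660949*(2187381 - 1284)/2 = -2660949/2*2186097 = -5817092626053/2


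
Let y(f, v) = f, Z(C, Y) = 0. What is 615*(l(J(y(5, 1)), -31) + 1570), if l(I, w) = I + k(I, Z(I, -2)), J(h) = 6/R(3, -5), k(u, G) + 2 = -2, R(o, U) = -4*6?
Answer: 3851745/4 ≈ 9.6294e+5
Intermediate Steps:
R(o, U) = -24
k(u, G) = -4 (k(u, G) = -2 - 2 = -4)
J(h) = -¼ (J(h) = 6/(-24) = 6*(-1/24) = -¼)
l(I, w) = -4 + I (l(I, w) = I - 4 = -4 + I)
615*(l(J(y(5, 1)), -31) + 1570) = 615*((-4 - ¼) + 1570) = 615*(-17/4 + 1570) = 615*(6263/4) = 3851745/4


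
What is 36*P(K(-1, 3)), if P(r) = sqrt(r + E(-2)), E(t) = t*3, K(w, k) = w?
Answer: 36*I*sqrt(7) ≈ 95.247*I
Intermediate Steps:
E(t) = 3*t
P(r) = sqrt(-6 + r) (P(r) = sqrt(r + 3*(-2)) = sqrt(r - 6) = sqrt(-6 + r))
36*P(K(-1, 3)) = 36*sqrt(-6 - 1) = 36*sqrt(-7) = 36*(I*sqrt(7)) = 36*I*sqrt(7)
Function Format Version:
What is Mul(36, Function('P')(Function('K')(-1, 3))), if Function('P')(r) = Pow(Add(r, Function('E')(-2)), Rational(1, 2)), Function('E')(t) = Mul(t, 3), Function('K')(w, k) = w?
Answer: Mul(36, I, Pow(7, Rational(1, 2))) ≈ Mul(95.247, I)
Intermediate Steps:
Function('E')(t) = Mul(3, t)
Function('P')(r) = Pow(Add(-6, r), Rational(1, 2)) (Function('P')(r) = Pow(Add(r, Mul(3, -2)), Rational(1, 2)) = Pow(Add(r, -6), Rational(1, 2)) = Pow(Add(-6, r), Rational(1, 2)))
Mul(36, Function('P')(Function('K')(-1, 3))) = Mul(36, Pow(Add(-6, -1), Rational(1, 2))) = Mul(36, Pow(-7, Rational(1, 2))) = Mul(36, Mul(I, Pow(7, Rational(1, 2)))) = Mul(36, I, Pow(7, Rational(1, 2)))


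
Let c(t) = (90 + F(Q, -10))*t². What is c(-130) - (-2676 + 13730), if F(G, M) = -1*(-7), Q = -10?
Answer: 1628246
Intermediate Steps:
F(G, M) = 7
c(t) = 97*t² (c(t) = (90 + 7)*t² = 97*t²)
c(-130) - (-2676 + 13730) = 97*(-130)² - (-2676 + 13730) = 97*16900 - 1*11054 = 1639300 - 11054 = 1628246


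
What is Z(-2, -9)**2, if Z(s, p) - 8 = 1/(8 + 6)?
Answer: 12769/196 ≈ 65.148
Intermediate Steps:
Z(s, p) = 113/14 (Z(s, p) = 8 + 1/(8 + 6) = 8 + 1/14 = 113/14)
Z(-2, -9)**2 = (113/14)**2 = 12769/196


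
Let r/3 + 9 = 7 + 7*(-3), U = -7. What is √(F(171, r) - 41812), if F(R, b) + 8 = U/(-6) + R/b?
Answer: I*√796445058/138 ≈ 204.5*I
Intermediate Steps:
r = -69 (r = -27 + 3*(7 + 7*(-3)) = -27 + 3*(7 - 21) = -27 + 3*(-14) = -27 - 42 = -69)
F(R, b) = -41/6 + R/b (F(R, b) = -8 + (-7/(-6) + R/b) = -8 + (-7*(-⅙) + R/b) = -8 + (7/6 + R/b) = -41/6 + R/b)
√(F(171, r) - 41812) = √((-41/6 + 171/(-69)) - 41812) = √((-41/6 + 171*(-1/69)) - 41812) = √((-41/6 - 57/23) - 41812) = √(-1285/138 - 41812) = √(-5771341/138) = I*√796445058/138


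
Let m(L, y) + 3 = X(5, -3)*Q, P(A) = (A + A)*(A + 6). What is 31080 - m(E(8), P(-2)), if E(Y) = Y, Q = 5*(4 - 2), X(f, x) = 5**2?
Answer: 30833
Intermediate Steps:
X(f, x) = 25
Q = 10 (Q = 5*2 = 10)
P(A) = 2*A*(6 + A) (P(A) = (2*A)*(6 + A) = 2*A*(6 + A))
m(L, y) = 247 (m(L, y) = -3 + 25*10 = -3 + 250 = 247)
31080 - m(E(8), P(-2)) = 31080 - 1*247 = 31080 - 247 = 30833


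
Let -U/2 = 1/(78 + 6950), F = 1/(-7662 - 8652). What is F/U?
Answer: 1757/8157 ≈ 0.21540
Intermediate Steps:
F = -1/16314 (F = 1/(-16314) = -1/16314 ≈ -6.1297e-5)
U = -1/3514 (U = -2/(78 + 6950) = -2/7028 = -2*1/7028 = -1/3514 ≈ -0.00028458)
F/U = -1/(16314*(-1/3514)) = -1/16314*(-3514) = 1757/8157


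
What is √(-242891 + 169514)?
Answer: 3*I*√8153 ≈ 270.88*I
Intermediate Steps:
√(-242891 + 169514) = √(-73377) = 3*I*√8153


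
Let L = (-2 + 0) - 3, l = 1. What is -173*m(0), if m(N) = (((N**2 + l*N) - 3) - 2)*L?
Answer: -4325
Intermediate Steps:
L = -5 (L = -2 - 3 = -5)
m(N) = 25 - 5*N - 5*N**2 (m(N) = (((N**2 + 1*N) - 3) - 2)*(-5) = (((N**2 + N) - 3) - 2)*(-5) = (((N + N**2) - 3) - 2)*(-5) = ((-3 + N + N**2) - 2)*(-5) = (-5 + N + N**2)*(-5) = 25 - 5*N - 5*N**2)
-173*m(0) = -173*(25 - 5*0 - 5*0**2) = -173*(25 + 0 - 5*0) = -173*(25 + 0 + 0) = -173*25 = -4325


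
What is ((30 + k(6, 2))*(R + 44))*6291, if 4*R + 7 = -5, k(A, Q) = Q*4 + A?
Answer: 11348964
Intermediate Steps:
k(A, Q) = A + 4*Q (k(A, Q) = 4*Q + A = A + 4*Q)
R = -3 (R = -7/4 + (1/4)*(-5) = -7/4 - 5/4 = -3)
((30 + k(6, 2))*(R + 44))*6291 = ((30 + (6 + 4*2))*(-3 + 44))*6291 = ((30 + (6 + 8))*41)*6291 = ((30 + 14)*41)*6291 = (44*41)*6291 = 1804*6291 = 11348964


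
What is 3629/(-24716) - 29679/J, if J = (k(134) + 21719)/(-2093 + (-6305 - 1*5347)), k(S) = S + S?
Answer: 3360837411119/181143564 ≈ 18553.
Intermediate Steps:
k(S) = 2*S
J = -21987/13745 (J = (2*134 + 21719)/(-2093 + (-6305 - 1*5347)) = (268 + 21719)/(-2093 + (-6305 - 5347)) = 21987/(-2093 - 11652) = 21987/(-13745) = 21987*(-1/13745) = -21987/13745 ≈ -1.5996)
3629/(-24716) - 29679/J = 3629/(-24716) - 29679/(-21987/13745) = 3629*(-1/24716) - 29679*(-13745/21987) = -3629/24716 + 135979285/7329 = 3360837411119/181143564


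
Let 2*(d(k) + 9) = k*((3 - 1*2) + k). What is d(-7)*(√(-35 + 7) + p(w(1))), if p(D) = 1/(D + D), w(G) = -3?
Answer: -2 + 24*I*√7 ≈ -2.0 + 63.498*I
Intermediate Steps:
p(D) = 1/(2*D)
d(k) = -9 + k*(1 + k)/2 (d(k) = -9 + (k*((3 - 1*2) + k))/2 = -9 + (k*((3 - 2) + k))/2 = -9 + (k*(1 + k))/2 = -9 + k*(1 + k)/2)
d(-7)*(√(-35 + 7) + p(w(1))) = (-9 + (½)*(-7) + (½)*(-7)²)*(√(-35 + 7) + (½)/(-3)) = (-9 - 7/2 + (½)*49)*(√(-28) + (½)*(-⅓)) = (-9 - 7/2 + 49/2)*(2*I*√7 - ⅙) = 12*(-⅙ + 2*I*√7) = -2 + 24*I*√7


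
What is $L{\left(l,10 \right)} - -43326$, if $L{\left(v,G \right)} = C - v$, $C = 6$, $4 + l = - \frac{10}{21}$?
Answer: $\frac{910066}{21} \approx 43337.0$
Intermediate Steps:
$l = - \frac{94}{21}$ ($l = -4 - \frac{10}{21} = - \frac{94}{21} \approx -4.4762$)
$L{\left(v,G \right)} = 6 - v$
$L{\left(l,10 \right)} - -43326 = \left(6 - - \frac{94}{21}\right) - -43326 = \left(6 + \frac{94}{21}\right) + 43326 = \frac{220}{21} + 43326 = \frac{910066}{21}$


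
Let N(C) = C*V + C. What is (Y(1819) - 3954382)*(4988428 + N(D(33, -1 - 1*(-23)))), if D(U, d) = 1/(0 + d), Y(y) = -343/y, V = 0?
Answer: -789401111193585817/40018 ≈ -1.9726e+13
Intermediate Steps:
D(U, d) = 1/d
N(C) = C (N(C) = C*0 + C = 0 + C = C)
(Y(1819) - 3954382)*(4988428 + N(D(33, -1 - 1*(-23)))) = (-343/1819 - 3954382)*(4988428 + 1/(-1 - 1*(-23))) = (-343*1/1819 - 3954382)*(4988428 + 1/(-1 + 23)) = (-343/1819 - 3954382)*(4988428 + 1/22) = -7193021201*(4988428 + 1/22)/1819 = -7193021201/1819*109745417/22 = -789401111193585817/40018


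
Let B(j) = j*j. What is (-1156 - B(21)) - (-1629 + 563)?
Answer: -531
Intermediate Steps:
B(j) = j²
(-1156 - B(21)) - (-1629 + 563) = (-1156 - 1*21²) - (-1629 + 563) = (-1156 - 1*441) - 1*(-1066) = (-1156 - 441) + 1066 = -1597 + 1066 = -531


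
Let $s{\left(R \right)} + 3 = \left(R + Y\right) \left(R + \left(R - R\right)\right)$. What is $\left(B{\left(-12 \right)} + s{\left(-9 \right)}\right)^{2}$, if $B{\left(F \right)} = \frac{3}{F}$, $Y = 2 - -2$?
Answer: $\frac{27889}{16} \approx 1743.1$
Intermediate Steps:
$Y = 4$ ($Y = 2 + 2 = 4$)
$s{\left(R \right)} = -3 + R \left(4 + R\right)$ ($s{\left(R \right)} = -3 + \left(R + 4\right) \left(R + \left(R - R\right)\right) = -3 + \left(4 + R\right) \left(R + 0\right) = -3 + \left(4 + R\right) R = -3 + R \left(4 + R\right)$)
$\left(B{\left(-12 \right)} + s{\left(-9 \right)}\right)^{2} = \left(\frac{3}{-12} + \left(-3 + \left(-9\right)^{2} + 4 \left(-9\right)\right)\right)^{2} = \left(3 \left(- \frac{1}{12}\right) - -42\right)^{2} = \left(- \frac{1}{4} + 42\right)^{2} = \left(\frac{167}{4}\right)^{2} = \frac{27889}{16}$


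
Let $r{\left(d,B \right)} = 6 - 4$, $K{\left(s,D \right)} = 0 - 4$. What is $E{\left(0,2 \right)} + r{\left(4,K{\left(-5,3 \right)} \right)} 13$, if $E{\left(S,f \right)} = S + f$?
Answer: $28$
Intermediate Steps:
$K{\left(s,D \right)} = -4$ ($K{\left(s,D \right)} = 0 - 4 = -4$)
$r{\left(d,B \right)} = 2$ ($r{\left(d,B \right)} = 6 - 4 = 2$)
$E{\left(0,2 \right)} + r{\left(4,K{\left(-5,3 \right)} \right)} 13 = \left(0 + 2\right) + 2 \cdot 13 = 2 + 26 = 28$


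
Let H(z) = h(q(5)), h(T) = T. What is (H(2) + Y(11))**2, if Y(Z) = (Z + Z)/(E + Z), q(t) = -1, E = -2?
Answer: 169/81 ≈ 2.0864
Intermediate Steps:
Y(Z) = 2*Z/(-2 + Z) (Y(Z) = (Z + Z)/(-2 + Z) = (2*Z)/(-2 + Z) = 2*Z/(-2 + Z))
H(z) = -1
(H(2) + Y(11))**2 = (-1 + 2*11/(-2 + 11))**2 = (-1 + 2*11/9)**2 = (-1 + 2*11*(1/9))**2 = (-1 + 22/9)**2 = (13/9)**2 = 169/81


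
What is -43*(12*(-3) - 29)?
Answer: 2795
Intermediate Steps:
-43*(12*(-3) - 29) = -43*(-36 - 29) = -43*(-65) = 2795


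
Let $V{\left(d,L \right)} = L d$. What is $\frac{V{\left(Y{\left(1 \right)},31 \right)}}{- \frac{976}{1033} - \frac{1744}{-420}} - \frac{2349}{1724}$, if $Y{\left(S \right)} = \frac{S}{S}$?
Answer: $\frac{311222973}{37487087} \approx 8.3021$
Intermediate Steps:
$Y{\left(S \right)} = 1$
$\frac{V{\left(Y{\left(1 \right)},31 \right)}}{- \frac{976}{1033} - \frac{1744}{-420}} - \frac{2349}{1724} = \frac{31 \cdot 1}{- \frac{976}{1033} - \frac{1744}{-420}} - \frac{2349}{1724} = \frac{31}{\left(-976\right) \frac{1}{1033} - - \frac{436}{105}} - \frac{2349}{1724} = \frac{31}{- \frac{976}{1033} + \frac{436}{105}} - \frac{2349}{1724} = \frac{31}{\frac{347908}{108465}} - \frac{2349}{1724} = 31 \cdot \frac{108465}{347908} - \frac{2349}{1724} = \frac{3362415}{347908} - \frac{2349}{1724} = \frac{311222973}{37487087}$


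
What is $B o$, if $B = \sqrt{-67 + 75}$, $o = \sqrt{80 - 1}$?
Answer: $2 \sqrt{158} \approx 25.14$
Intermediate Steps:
$o = \sqrt{79} \approx 8.8882$
$B = 2 \sqrt{2}$ ($B = \sqrt{8} = 2 \sqrt{2} \approx 2.8284$)
$B o = 2 \sqrt{2} \sqrt{79} = 2 \sqrt{158}$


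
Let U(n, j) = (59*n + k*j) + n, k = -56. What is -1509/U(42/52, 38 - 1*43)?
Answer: -19617/4270 ≈ -4.5941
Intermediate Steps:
U(n, j) = -56*j + 60*n (U(n, j) = (59*n - 56*j) + n = (-56*j + 59*n) + n = -56*j + 60*n)
-1509/U(42/52, 38 - 1*43) = -1509/(-56*(38 - 1*43) + 60*(42/52)) = -1509/(-56*(38 - 43) + 60*(42*(1/52))) = -1509/(-56*(-5) + 60*(21/26)) = -1509/(280 + 630/13) = -1509/4270/13 = -1509*13/4270 = -19617/4270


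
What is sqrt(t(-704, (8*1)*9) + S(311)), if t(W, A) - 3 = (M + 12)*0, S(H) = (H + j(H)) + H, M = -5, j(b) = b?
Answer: 6*sqrt(26) ≈ 30.594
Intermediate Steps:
S(H) = 3*H (S(H) = (H + H) + H = 2*H + H = 3*H)
t(W, A) = 3 (t(W, A) = 3 + (-5 + 12)*0 = 3 + 7*0 = 3 + 0 = 3)
sqrt(t(-704, (8*1)*9) + S(311)) = sqrt(3 + 3*311) = sqrt(3 + 933) = sqrt(936) = 6*sqrt(26)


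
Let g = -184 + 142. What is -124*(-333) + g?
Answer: 41250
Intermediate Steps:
g = -42
-124*(-333) + g = -124*(-333) - 42 = 41292 - 42 = 41250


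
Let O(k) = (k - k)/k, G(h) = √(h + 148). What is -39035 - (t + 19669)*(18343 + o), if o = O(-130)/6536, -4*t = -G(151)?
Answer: -360827502 - 18343*√299/4 ≈ -3.6091e+8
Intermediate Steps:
G(h) = √(148 + h)
O(k) = 0 (O(k) = 0/k = 0)
t = √299/4 (t = -(-1)*√(148 + 151)/4 = -(-1)*√299/4 = √299/4 ≈ 4.3229)
o = 0 (o = 0/6536 = 0*(1/6536) = 0)
-39035 - (t + 19669)*(18343 + o) = -39035 - (√299/4 + 19669)*(18343 + 0) = -39035 - (19669 + √299/4)*18343 = -39035 - (360788467 + 18343*√299/4) = -39035 + (-360788467 - 18343*√299/4) = -360827502 - 18343*√299/4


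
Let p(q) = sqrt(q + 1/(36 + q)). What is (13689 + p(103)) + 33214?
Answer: 46903 + sqrt(1990202)/139 ≈ 46913.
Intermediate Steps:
(13689 + p(103)) + 33214 = (13689 + sqrt((1 + 103*(36 + 103))/(36 + 103))) + 33214 = (13689 + sqrt((1 + 103*139)/139)) + 33214 = (13689 + sqrt((1 + 14317)/139)) + 33214 = (13689 + sqrt((1/139)*14318)) + 33214 = (13689 + sqrt(14318/139)) + 33214 = (13689 + sqrt(1990202)/139) + 33214 = 46903 + sqrt(1990202)/139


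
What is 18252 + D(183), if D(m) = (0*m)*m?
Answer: 18252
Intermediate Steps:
D(m) = 0 (D(m) = 0*m = 0)
18252 + D(183) = 18252 + 0 = 18252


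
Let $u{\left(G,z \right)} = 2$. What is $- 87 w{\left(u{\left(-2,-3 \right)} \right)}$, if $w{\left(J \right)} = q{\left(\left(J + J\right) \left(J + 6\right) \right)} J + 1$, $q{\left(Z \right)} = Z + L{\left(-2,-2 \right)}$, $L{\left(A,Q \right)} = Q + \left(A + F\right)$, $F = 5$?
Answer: $-5829$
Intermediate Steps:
$L{\left(A,Q \right)} = 5 + A + Q$ ($L{\left(A,Q \right)} = Q + \left(A + 5\right) = Q + \left(5 + A\right) = 5 + A + Q$)
$q{\left(Z \right)} = 1 + Z$ ($q{\left(Z \right)} = Z - -1 = Z + 1 = 1 + Z$)
$w{\left(J \right)} = 1 + J \left(1 + 2 J \left(6 + J\right)\right)$ ($w{\left(J \right)} = \left(1 + \left(J + J\right) \left(J + 6\right)\right) J + 1 = \left(1 + 2 J \left(6 + J\right)\right) J + 1 = J \left(1 + 2 J \left(6 + J\right)\right) + 1 = 1 + J \left(1 + 2 J \left(6 + J\right)\right)$)
$- 87 w{\left(u{\left(-2,-3 \right)} \right)} = - 87 \left(1 + 2 \left(1 + 2 \cdot 2 \left(6 + 2\right)\right)\right) = - 87 \left(1 + 2 \left(1 + 2 \cdot 2 \cdot 8\right)\right) = - 87 \left(1 + 2 \left(1 + 32\right)\right) = - 87 \left(1 + 2 \cdot 33\right) = - 87 \left(1 + 66\right) = \left(-87\right) 67 = -5829$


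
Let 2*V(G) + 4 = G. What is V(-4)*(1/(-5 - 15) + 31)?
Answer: -619/5 ≈ -123.80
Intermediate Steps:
V(G) = -2 + G/2
V(-4)*(1/(-5 - 15) + 31) = (-2 + (½)*(-4))*(1/(-5 - 15) + 31) = (-2 - 2)*(1/(-20) + 31) = -4*(-1/20 + 31) = -4*619/20 = -619/5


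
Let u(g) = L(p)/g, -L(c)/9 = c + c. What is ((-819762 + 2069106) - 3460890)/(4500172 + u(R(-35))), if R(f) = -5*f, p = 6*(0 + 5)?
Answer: -38702055/78752956 ≈ -0.49144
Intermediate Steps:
p = 30 (p = 6*5 = 30)
L(c) = -18*c (L(c) = -9*(c + c) = -18*c)
u(g) = -540/g (u(g) = (-18*30)/g = -540/g)
((-819762 + 2069106) - 3460890)/(4500172 + u(R(-35))) = ((-819762 + 2069106) - 3460890)/(4500172 - 540/((-5*(-35)))) = (1249344 - 3460890)/(4500172 - 540/175) = -2211546/(4500172 - 540*1/175) = -2211546/(4500172 - 108/35) = -2211546/157505912/35 = -2211546*35/157505912 = -38702055/78752956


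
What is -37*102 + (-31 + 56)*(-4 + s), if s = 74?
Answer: -2024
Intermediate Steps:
-37*102 + (-31 + 56)*(-4 + s) = -37*102 + (-31 + 56)*(-4 + 74) = -3774 + 25*70 = -3774 + 1750 = -2024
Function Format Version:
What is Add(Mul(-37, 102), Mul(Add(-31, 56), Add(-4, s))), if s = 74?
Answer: -2024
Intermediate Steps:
Add(Mul(-37, 102), Mul(Add(-31, 56), Add(-4, s))) = Add(Mul(-37, 102), Mul(Add(-31, 56), Add(-4, 74))) = Add(-3774, Mul(25, 70)) = Add(-3774, 1750) = -2024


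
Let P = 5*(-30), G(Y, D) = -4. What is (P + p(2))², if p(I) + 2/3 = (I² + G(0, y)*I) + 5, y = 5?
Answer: 201601/9 ≈ 22400.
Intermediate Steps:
p(I) = 13/3 + I² - 4*I (p(I) = -⅔ + ((I² - 4*I) + 5) = -⅔ + (5 + I² - 4*I) = 13/3 + I² - 4*I)
P = -150
(P + p(2))² = (-150 + (13/3 + 2² - 4*2))² = (-150 + (13/3 + 4 - 8))² = (-150 + ⅓)² = (-449/3)² = 201601/9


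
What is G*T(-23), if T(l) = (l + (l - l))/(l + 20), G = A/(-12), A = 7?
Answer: -161/36 ≈ -4.4722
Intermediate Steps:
G = -7/12 (G = 7/(-12) = 7*(-1/12) = -7/12 ≈ -0.58333)
T(l) = l/(20 + l) (T(l) = (l + 0)/(20 + l) = l/(20 + l))
G*T(-23) = -(-161)/(12*(20 - 23)) = -(-161)/(12*(-3)) = -(-161)*(-1)/(12*3) = -7/12*23/3 = -161/36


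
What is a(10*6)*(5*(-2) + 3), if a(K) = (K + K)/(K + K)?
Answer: -7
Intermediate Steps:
a(K) = 1 (a(K) = (2*K)/((2*K)) = (2*K)*(1/(2*K)) = 1)
a(10*6)*(5*(-2) + 3) = 1*(5*(-2) + 3) = 1*(-10 + 3) = 1*(-7) = -7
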